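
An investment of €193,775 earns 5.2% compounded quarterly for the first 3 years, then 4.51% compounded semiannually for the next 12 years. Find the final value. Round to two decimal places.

After 3 years at 5.2%: 193,775 × 1.16765177627 ≈ 226,261.7229.
Then 12 years at 4.51%: 226,261.7229 × 1.70776957988 ≈ 386,402.8875.

€386,402.89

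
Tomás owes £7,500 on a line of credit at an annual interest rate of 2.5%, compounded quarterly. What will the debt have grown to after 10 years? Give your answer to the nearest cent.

Growth factor = (1 + 0.00625)^40 ≈ 1.283026821.
A ≈ 7,500 × 1.283026821 ≈ 9,622.7012.

£9,622.70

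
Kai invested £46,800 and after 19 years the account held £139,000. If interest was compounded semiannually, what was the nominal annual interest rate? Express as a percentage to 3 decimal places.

(1 + r/2)^38 = 139,000/46,800 = 2.97009.
1 + r/2 = 2.97009^(1/38) ≈ 1.029061, so r/2 ≈ 0.0290614.
r ≈ 2·0.0290614 = 5.81228%.

5.812%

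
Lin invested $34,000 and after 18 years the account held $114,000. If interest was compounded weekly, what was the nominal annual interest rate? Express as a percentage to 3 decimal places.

6.726%

The 936-period growth factor is 114,000/34,000 = 3.35294.
r/52 = 3.35294^(1/936) − 1 ≈ 0.0012934, so r ≈ 52·0.0012934 = 6.72567%.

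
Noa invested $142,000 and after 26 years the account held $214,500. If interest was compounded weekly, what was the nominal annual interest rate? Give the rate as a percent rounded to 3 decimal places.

1.587%

The 1352-period growth factor is 214,500/142,000 = 1.51056.
r/52 = 1.51056^(1/1352) − 1 ≈ 0.000305137, so r ≈ 52·0.000305137 = 1.58671%.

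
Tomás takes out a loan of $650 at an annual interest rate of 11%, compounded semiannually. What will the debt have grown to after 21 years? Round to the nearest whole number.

Periodic rate = 11%/2 = 0.055; periods = 2·21 = 42.
A = 650·(1 + 0.055)^42 ≈ 650·9.475525498 ≈ 6,159.0916.

$6,159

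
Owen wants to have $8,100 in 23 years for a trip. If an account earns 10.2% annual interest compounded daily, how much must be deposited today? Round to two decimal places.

$775.84

Periodic rate = 10.2%/365 = 0.000279452; 8395 periods.
P = 8,100/(1 + 0.102/365)^8395 ≈ 8,100/10.440289 ≈ 775.8406.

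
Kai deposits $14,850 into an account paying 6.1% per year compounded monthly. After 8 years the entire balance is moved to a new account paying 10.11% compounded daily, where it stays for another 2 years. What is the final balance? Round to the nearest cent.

$29,575.19

After 8 years at 6.1%: 14,850 × 1.6270423446 ≈ 24,161.5788.
Then 2 years at 10.11%: 24,161.5788 × 1.2240585303 ≈ 29,575.1867.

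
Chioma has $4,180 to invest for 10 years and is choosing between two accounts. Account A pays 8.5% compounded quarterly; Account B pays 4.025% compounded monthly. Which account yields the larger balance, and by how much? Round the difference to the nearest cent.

Account A, by $3,445.79

Account A growth factor: (1 + 0.02125)^40 ≈ 2.318904064; balance ≈ 9,693.0190.
Account B growth factor: (1 + 0.04025/12)^120 ≈ 1.494551975; balance ≈ 6,247.2273.
Account A is larger by 3,445.7917.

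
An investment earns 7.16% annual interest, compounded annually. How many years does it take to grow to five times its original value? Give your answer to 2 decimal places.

23.27 years

(1 + 0.0716)^t = 5.
t = ln 5 / ln(1 + 0.0716) ≈ 1.6094/0.0691529 ≈ 23.2736.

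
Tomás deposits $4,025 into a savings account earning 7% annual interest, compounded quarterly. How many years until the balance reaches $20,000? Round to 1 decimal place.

23.1 years

(1 + 0.0175)^(4t) = 20,000/4,025 = 4.9689.
4t·ln(1 + 0.0175) = ln(4.9689); 4t = 1.6032/0.0173486 ≈ 92.4111.
t ≈ 23.1028 years.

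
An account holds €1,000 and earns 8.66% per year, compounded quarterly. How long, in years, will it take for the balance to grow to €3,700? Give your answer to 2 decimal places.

(1 + 0.02165)^(4t) = 3,700/1,000 = 3.7.
4t·ln(1 + 0.02165) = ln(3.7); 4t = 1.3083/0.021419 ≈ 61.0829.
t ≈ 15.2707 years.

15.27 years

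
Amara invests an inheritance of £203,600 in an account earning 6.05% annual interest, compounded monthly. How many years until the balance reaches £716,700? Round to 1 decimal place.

(1 + 0.00504167)^(12t) = 716,700/203,600 = 3.5201.
12t·ln(1 + 0.00504167) = ln(3.5201); 12t = 1.2585/0.005029 ≈ 250.2486.
t ≈ 20.8540 years.

20.9 years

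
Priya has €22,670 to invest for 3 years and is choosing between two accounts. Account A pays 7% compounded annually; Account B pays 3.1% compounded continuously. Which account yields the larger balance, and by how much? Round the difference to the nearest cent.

Account A, by €2,892.27

Account A growth factor: (1 + 0.07)^3 ≈ 1.225043; balance ≈ 27,771.7248.
Account B growth factor: e^(0.031·3) = e^0.093 ≈ 1.0974617353; balance ≈ 24,879.4575.
Account A is larger by 2,892.2673.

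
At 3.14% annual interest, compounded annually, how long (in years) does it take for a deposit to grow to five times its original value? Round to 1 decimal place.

(1 + 0.0314)^t = 5.
t = ln 5 / ln(1 + 0.0314) ≈ 1.6094/0.0309171 ≈ 52.0566.

52.1 years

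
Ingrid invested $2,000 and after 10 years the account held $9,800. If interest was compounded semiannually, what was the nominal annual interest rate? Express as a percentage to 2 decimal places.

16.54%

(1 + r/2)^20 = 9,800/2,000 = 4.9.
1 + r/2 = 4.9^(1/20) ≈ 1.082704, so r/2 ≈ 0.0827042.
r ≈ 2·0.0827042 = 16.54083%.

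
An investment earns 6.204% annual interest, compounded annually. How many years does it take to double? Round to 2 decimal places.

11.52 years

(1 + 0.06204)^t = 2.
t = ln 2 / ln(1 + 0.06204) ≈ 0.69315/0.0601916 ≈ 11.5157.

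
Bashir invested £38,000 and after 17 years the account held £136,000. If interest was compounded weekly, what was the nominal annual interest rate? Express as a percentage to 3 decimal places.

7.506%

(1 + r/52)^884 = 136,000/38,000 = 3.57895.
1 + r/52 = 3.57895^(1/884) ≈ 1.001443, so r/52 ≈ 0.00144343.
r ≈ 52·0.00144343 = 7.50582%.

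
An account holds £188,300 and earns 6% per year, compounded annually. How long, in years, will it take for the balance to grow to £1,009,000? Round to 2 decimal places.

(1 + 0.06)^t = 1,009,000/188,300 = 5.3585.
t·ln(1 + 0.06) = ln(5.3585); t = 1.6787/0.0582689 ≈ 28.8092.

28.81 years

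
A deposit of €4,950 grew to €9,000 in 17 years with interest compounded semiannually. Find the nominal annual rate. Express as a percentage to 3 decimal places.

3.548%

The 34-period growth factor is 9,000/4,950 = 1.81818.
r/2 = 1.81818^(1/34) − 1 ≈ 0.0177389, so r ≈ 2·0.0177389 = 3.54779%.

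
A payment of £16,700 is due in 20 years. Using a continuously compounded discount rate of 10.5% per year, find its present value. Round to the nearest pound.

P = A·e^(−rt) = 16,700·e^(−2.1).
e^(−2.1) ≈ 0.12245642825, so P ≈ 2,045.0224.

£2,045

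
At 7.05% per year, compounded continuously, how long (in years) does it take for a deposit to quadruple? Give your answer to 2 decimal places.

e^(0.0705t) = 4, so 0.0705t = ln 4 ≈ 1.3863.
t ≈ 1.3863/0.0705 ≈ 19.6637.

19.66 years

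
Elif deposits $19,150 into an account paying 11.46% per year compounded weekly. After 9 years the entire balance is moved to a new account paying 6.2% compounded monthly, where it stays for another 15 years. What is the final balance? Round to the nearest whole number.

Phase 1: 19,150·(1 + 0.1146/52)^468 ≈ 53,654.6350.
Phase 2: 53,654.6350·(1 + 0.062/12)^180 ≈ 135,662.9638.

$135,663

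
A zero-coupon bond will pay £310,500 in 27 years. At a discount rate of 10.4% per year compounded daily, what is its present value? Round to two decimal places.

Growth factor = (1 + 0.104/365)^9855 ≈ 16.5701027459.
P = 310,500/16.5701027459 ≈ 18,738.5682.

£18,738.57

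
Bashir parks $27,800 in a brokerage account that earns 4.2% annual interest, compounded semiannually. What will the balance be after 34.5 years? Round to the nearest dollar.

Periodic rate = 4.2%/2 = 0.021; periods = 2·34.5 = 69.
A = 27,800·(1 + 0.021)^69 ≈ 27,800·4.19542733988 ≈ 116,632.8800.

$116,633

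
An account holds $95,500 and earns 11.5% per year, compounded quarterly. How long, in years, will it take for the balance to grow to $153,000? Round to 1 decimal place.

We need (1 + 0.02875)^(4t) = 1.6021, so 4t = ln 1.6021 / ln 1.02875 ≈ 16.6280.
t ≈ 16.6280/4 = 4.1570 years.

4.2 years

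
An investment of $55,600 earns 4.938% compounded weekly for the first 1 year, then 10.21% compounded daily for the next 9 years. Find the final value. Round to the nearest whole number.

$146,395

After 1 years at 4.938%: 55,600 × 1.05059489335 ≈ 58,413.0761.
Then 9 years at 10.21%: 58,413.0761 × 2.50620962906 ≈ 146,395.4137.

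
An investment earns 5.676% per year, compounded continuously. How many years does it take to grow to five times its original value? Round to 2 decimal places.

28.36 years

e^(0.05676t) = 5, so 0.05676t = ln 5 ≈ 1.6094.
t ≈ 1.6094/0.05676 ≈ 28.3551.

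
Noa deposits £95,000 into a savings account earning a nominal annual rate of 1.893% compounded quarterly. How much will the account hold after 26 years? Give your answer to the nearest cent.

Growth factor = (1 + 0.0047325)^104 ≈ 1.63398046405.
A ≈ 95,000 × 1.63398046405 ≈ 155,228.1441.

£155,228.14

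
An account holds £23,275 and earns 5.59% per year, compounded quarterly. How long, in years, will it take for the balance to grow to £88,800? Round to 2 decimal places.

24.12 years

We need (1 + 0.013975)^(4t) = 3.8153, so 4t = ln 3.8153 / ln 1.013975 ≈ 96.4824.
t ≈ 96.4824/4 = 24.1206 years.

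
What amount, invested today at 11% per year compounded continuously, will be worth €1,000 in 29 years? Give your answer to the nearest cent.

€41.17

P = A·e^(−rt) = 1,000·e^(−3.19).
e^(−3.19) ≈ 0.0411718709, so P ≈ 41.1719.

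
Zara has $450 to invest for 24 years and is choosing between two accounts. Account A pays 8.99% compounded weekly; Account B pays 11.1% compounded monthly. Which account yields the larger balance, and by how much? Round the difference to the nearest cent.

Account B, by $2,495.09

A: (1 + 0.0899/52)^1248 ≈ 8.634251862, so 450 × 8.634251862 ≈ 3,885.4133.
B: (1 + 0.00925)^288 ≈ 14.17889308, so 450 × 14.17889308 ≈ 6,380.5019.
Difference ≈ 2,495.0885 in favor of B.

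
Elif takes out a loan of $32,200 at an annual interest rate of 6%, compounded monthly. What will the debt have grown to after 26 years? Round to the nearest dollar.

Periodic rate = 6%/12 = 0.005; periods = 12·26 = 312.
A = 32,200·(1 + 0.005)^312 ≈ 32,200·4.74035938022 ≈ 152,639.5720.

$152,640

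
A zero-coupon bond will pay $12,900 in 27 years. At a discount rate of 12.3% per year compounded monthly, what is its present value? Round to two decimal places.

Growth factor = (1 + 0.01025)^324 ≈ 27.223900773.
P = 12,900/27.223900773 ≈ 473.8483.

$473.85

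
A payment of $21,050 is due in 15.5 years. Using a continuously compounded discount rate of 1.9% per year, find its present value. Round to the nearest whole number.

P = A·e^(−rt) = 21,050·e^(−0.2945).
e^(−0.2945) ≈ 0.74490394634, so P ≈ 15,680.2281.

$15,680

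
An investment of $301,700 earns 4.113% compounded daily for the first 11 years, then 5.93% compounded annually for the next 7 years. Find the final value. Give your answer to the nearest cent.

Phase 1: 301,700·(1 + 0.04113/365)^4015 ≈ 474,298.8731.
Phase 2: 474,298.8731·(1 + 0.0593)^7 ≈ 709,879.9317.

$709,879.93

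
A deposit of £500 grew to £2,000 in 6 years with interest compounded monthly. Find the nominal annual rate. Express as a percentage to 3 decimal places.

(1 + r/12)^72 = 2,000/500 = 4.
1 + r/12 = 4^(1/72) ≈ 1.019441, so r/12 ≈ 0.0194406.
r ≈ 12·0.0194406 = 23.32877%.

23.329%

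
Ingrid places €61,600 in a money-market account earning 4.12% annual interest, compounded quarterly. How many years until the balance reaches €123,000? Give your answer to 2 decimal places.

We need (1 + 0.0103)^(4t) = 1.9968, so 4t = ln 1.9968 / ln 1.0103 ≈ 67.4833.
t ≈ 67.4833/4 = 16.8708 years.

16.87 years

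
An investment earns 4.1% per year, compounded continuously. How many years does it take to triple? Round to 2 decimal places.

26.80 years

e^(0.041t) = 3, so 0.041t = ln 3 ≈ 1.0986.
t ≈ 1.0986/0.041 ≈ 26.7954.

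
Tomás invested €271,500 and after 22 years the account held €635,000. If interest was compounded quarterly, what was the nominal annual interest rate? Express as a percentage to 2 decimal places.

3.88%

The 88-period growth factor is 635,000/271,500 = 2.33886.
r/4 = 2.33886^(1/88) − 1 ≈ 0.00970202, so r ≈ 4·0.00970202 = 3.88081%.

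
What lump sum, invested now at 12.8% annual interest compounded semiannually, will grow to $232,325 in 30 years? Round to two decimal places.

$5,618.21

Growth factor = (1 + 0.064)^60 ≈ 41.3521102972.
P = 232,325/41.3521102972 ≈ 5,618.2139.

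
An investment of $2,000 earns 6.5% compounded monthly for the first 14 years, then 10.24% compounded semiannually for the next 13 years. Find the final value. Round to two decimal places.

$18,154.76

Phase 1: 2,000·(1 + 0.065/12)^168 ≈ 4,956.4584.
Phase 2: 4,956.4584·(1 + 0.0512)^26 ≈ 18,154.7648.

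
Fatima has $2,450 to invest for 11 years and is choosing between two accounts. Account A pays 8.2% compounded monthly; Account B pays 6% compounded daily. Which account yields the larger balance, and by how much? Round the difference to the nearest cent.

Account A growth factor: (1 + 0.082/12)^132 ≈ 2.456977988; balance ≈ 6,019.5961.
Account B growth factor: (1 + 0.06/365)^4015 ≈ 1.934687393; balance ≈ 4,739.9841.
Account A is larger by 1,279.6120.

Account A, by $1,279.61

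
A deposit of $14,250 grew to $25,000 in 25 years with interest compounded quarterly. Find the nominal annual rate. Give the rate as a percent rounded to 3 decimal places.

2.255%

(1 + r/4)^100 = 25,000/14,250 = 1.75439.
1 + r/4 = 1.75439^(1/100) ≈ 1.005637, so r/4 ≈ 0.00563702.
r ≈ 4·0.00563702 = 2.25481%.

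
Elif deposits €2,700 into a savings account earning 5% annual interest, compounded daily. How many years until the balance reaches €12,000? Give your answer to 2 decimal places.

(1 + 0.000136986)^(365t) = 12,000/2,700 = 4.4444.
365t·ln(1 + 0.000136986) = ln(4.4444); 365t = 1.4917/0.000136977 ≈ 10889.8264.
t ≈ 29.8351 years.

29.84 years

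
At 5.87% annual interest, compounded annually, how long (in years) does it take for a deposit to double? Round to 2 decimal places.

12.15 years

(1 + 0.0587)^t = 2.
t = ln 2 / ln(1 + 0.0587) ≈ 0.69315/0.0570417 ≈ 12.1516.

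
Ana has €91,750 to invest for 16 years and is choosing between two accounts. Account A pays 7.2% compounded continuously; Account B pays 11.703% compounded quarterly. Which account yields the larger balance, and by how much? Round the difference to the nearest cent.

Account B, by €290,613.58

A: e^(0.072·16) = e^1.152 ≈ 3.16451561611, so 91,750 × 3.16451561611 ≈ 290,344.3078.
B: (1 + 0.0292575)^64 ≈ 6.3319660734, so 91,750 × 6.3319660734 ≈ 580,957.8872.
Difference ≈ 290,613.5795 in favor of B.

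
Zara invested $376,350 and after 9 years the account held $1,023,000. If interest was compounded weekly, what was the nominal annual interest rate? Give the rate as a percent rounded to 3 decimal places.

11.123%

The 468-period growth factor is 1,023,000/376,350 = 2.71821.
r/52 = 2.71821^(1/468) − 1 ≈ 0.00213898, so r ≈ 52·0.00213898 = 11.12271%.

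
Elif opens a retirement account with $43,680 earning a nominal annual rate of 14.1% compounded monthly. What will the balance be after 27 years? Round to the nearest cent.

Growth factor = (1 + 0.01175)^324 ≈ 44.02719656512.
A ≈ 43,680 × 44.02719656512 ≈ 1,923,107.9460.

$1,923,107.95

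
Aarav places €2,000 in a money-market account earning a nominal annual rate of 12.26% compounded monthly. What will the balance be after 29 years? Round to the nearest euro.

Periodic rate = 12.26%/12 = 0.0102167; periods = 12·29 = 348.
A = 2,000·(1 + 0.1226/12)^348 ≈ 2,000·34.376067017 ≈ 68,752.1340.

€68,752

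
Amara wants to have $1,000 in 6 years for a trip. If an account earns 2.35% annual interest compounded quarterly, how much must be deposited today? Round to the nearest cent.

Periodic rate = 2.35%/4 = 0.005875; 24 periods.
P = 1,000/(1 + 0.005875)^24 ≈ 1,000/1.1509497 ≈ 868.8477.

$868.85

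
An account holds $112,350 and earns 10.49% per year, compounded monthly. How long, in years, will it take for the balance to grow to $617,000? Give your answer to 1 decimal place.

16.3 years

We need (1 + 0.00874167)^(12t) = 5.4918, so 12t = ln 5.4918 / ln 1.008742 ≈ 195.6931.
t ≈ 195.6931/12 = 16.3078 years.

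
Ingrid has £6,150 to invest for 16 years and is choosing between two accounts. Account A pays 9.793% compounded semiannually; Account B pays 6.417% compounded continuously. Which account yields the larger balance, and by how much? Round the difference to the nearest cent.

Account A, by £11,223.89

A: (1 + 0.048965)^32 ≈ 4.6169154931, so 6,150 × 4.6169154931 ≈ 28,394.0303.
B: e^(0.06417·16) = e^1.02672 ≈ 2.7918933898, so 6,150 × 2.7918933898 ≈ 17,170.1443.
Difference ≈ 11,223.8859 in favor of A.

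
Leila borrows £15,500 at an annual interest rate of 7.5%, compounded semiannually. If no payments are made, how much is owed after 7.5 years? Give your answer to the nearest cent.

£26,924.85

Periodic rate = 7.5%/2 = 0.0375; periods = 2·7.5 = 15.
A = 15,500·(1 + 0.0375)^15 ≈ 15,500·1.7370870425 ≈ 26,924.8492.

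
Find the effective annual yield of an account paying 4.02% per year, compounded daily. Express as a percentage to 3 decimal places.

One year is 365 periods at 0.000110137 each: (1 + 0.000110137)^365 ≈ 1.041017.
EAR = 1.041017 − 1 ≈ 4.10167%.

4.102%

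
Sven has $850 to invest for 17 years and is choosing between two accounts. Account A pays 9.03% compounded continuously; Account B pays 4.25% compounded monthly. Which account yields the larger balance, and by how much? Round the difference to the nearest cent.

Account A, by $2,197.11

A: e^(0.0903·17) = e^1.5351 ≈ 4.641789686, so 850 × 4.641789686 ≈ 3,945.5212.
B: (1 + 0.0425/12)^204 ≈ 2.056948524, so 850 × 2.056948524 ≈ 1,748.4062.
Difference ≈ 2,197.1150 in favor of A.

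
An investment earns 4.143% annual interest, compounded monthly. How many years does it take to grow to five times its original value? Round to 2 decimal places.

38.91 years

(1 + 0.0034525)^(12t) = 5.
12t = ln 5 / ln(1 + 0.0034525) ≈ 1.6094/0.00344655 ≈ 466.9702.
t ≈ 38.9142.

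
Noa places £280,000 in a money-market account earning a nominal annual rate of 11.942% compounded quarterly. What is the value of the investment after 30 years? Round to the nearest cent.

Growth factor = (1 + 0.029855)^120 ≈ 34.12949191002.
A ≈ 280,000 × 34.12949191002 ≈ 9,556,257.7348.

£9,556,257.73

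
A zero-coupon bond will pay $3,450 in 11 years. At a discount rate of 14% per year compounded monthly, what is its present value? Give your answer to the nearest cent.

Growth factor = (1 + 0.14/12)^132 ≈ 4.623194569.
P = 3,450/4.623194569 ≈ 746.2372.

$746.24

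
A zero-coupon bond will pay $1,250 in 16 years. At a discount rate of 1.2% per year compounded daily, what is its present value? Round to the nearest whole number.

Growth factor = (1 + 0.012/365)^5840 ≈ 1.211666693.
P = 1,250/1.211666693 ≈ 1,031.6368.

$1,032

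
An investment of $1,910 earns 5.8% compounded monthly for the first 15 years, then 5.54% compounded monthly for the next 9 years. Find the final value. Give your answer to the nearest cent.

Phase 1: 1,910·(1 + 0.058/12)^180 ≈ 4,549.4552.
Phase 2: 4,549.4552·(1 + 0.0554/12)^108 ≈ 7,481.7004.

$7,481.70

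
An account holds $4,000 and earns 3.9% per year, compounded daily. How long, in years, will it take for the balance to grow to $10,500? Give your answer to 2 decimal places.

(1 + 0.000106849)^(365t) = 10,500/4,000 = 2.625.
365t·ln(1 + 0.000106849) = ln(2.625); 365t = 0.96508/0.000106844 ≈ 9032.6499.
t ≈ 24.7470 years.

24.75 years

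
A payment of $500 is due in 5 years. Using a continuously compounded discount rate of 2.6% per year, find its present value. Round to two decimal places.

P = A·e^(−rt) = 500·e^(−0.13).
e^(−0.13) ≈ 0.878095431, so P ≈ 439.0477.

$439.05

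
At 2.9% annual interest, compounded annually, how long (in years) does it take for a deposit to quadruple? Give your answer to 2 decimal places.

48.49 years

(1 + 0.029)^t = 4.
t = ln 4 / ln(1 + 0.029) ≈ 1.3863/0.0285875 ≈ 48.4931.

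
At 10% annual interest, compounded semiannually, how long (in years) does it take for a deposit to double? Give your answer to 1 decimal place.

(1 + 0.05)^(2t) = 2.
2t = ln 2 / ln(1 + 0.05) ≈ 0.69315/0.0487902 ≈ 14.2067.
t ≈ 7.1033.

7.1 years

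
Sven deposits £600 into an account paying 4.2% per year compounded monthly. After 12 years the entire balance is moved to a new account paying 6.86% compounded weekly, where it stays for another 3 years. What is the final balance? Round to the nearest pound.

£1,219

Phase 1: 600·(1 + 0.0035)^144 ≈ 992.3240.
Phase 2: 992.3240·(1 + 0.0686/52)^156 ≈ 1,218.9122.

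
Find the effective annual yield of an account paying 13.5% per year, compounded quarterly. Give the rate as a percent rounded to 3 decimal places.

14.199%

One year is 4 periods at 0.03375 each: (1 + 0.03375)^4 ≈ 1.141989.
EAR = 1.141989 − 1 ≈ 14.19894%.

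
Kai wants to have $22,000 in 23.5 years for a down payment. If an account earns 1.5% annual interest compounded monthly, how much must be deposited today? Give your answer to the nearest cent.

$15,467.83

Periodic rate = 1.5%/12 = 0.00125; 282 periods.
P = 22,000/(1 + 0.00125)^282 ≈ 22,000/1.4223065303 ≈ 15,467.8331.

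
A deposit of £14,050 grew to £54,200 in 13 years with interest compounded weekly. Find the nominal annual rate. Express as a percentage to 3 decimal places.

10.395%

The 676-period growth factor is 54,200/14,050 = 3.85765.
r/52 = 3.85765^(1/676) − 1 ≈ 0.00199912, so r ≈ 52·0.00199912 = 10.39544%.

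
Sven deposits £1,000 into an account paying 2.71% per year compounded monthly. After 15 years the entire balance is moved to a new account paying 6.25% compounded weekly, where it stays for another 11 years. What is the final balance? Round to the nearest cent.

Phase 1: 1,000·(1 + 0.0271/12)^180 ≈ 1,500.8651.
Phase 2: 1,500.8651·(1 + 0.0625/52)^572 ≈ 2,983.5947.

£2,983.59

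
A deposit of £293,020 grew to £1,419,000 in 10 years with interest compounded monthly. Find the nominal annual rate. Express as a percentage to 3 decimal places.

(1 + r/12)^120 = 1,419,000/293,020 = 4.84267.
1 + r/12 = 4.84267^(1/120) ≈ 1.013232, so r/12 ≈ 0.0132323.
r ≈ 12·0.0132323 = 15.87881%.

15.879%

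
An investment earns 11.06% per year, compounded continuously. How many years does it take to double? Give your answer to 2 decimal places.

e^(0.1106t) = 2, so 0.1106t = ln 2 ≈ 0.69315.
t ≈ 0.69315/0.1106 ≈ 6.2672.

6.27 years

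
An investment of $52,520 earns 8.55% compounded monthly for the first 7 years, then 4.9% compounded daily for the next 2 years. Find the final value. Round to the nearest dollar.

$105,169

Phase 1: 52,520·(1 + 0.007125)^84 ≈ 95,351.6815.
Phase 2: 95,351.6815·(1 + 0.049/365)^730 ≈ 105,168.6645.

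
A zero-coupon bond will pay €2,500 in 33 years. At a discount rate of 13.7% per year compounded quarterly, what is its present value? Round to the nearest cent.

€29.33

Growth factor = (1 + 0.03425)^132 ≈ 85.22556772.
P = 2,500/85.22556772 ≈ 29.3339.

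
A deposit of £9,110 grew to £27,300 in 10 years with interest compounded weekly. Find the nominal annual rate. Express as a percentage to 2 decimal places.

The 520-period growth factor is 27,300/9,110 = 2.99671.
r/52 = 2.99671^(1/520) − 1 ≈ 0.00211283, so r ≈ 52·0.00211283 = 10.98673%.

10.99%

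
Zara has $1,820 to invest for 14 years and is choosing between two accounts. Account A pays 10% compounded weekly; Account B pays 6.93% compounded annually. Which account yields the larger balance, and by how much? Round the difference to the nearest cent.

Account A, by $2,720.42

Account A growth factor: (1 + 0.1/52)^728 ≈ 4.049751696; balance ≈ 7,370.5481.
Account B growth factor: (1 + 0.0693)^14 ≈ 2.555017832; balance ≈ 4,650.1325.
Account A is larger by 2,720.4156.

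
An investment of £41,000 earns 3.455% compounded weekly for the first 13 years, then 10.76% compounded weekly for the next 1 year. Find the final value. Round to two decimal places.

£71,526.05

After 13 years at 3.455%: 41,000 × 1.566745994 ≈ 64,236.5858.
Then 1 years at 10.76%: 64,236.5858 × 1.1134784217 ≈ 71,526.0521.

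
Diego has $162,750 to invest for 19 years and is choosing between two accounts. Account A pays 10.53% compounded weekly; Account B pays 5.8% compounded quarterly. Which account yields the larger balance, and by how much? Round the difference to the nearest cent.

Account A growth factor: (1 + 0.002025)^988 ≈ 7.379287002444; balance ≈ 1,200,978.9596.
Account B growth factor: (1 + 0.0145)^76 ≈ 2.98645451109; balance ≈ 486,045.4717.
Account A is larger by 714,933.4880.

Account A, by $714,933.49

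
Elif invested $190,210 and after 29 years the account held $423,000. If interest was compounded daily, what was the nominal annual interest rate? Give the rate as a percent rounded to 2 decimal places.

The 10585-period growth factor is 423,000/190,210 = 2.22386.
r/365 = 2.22386^(1/10585) − 1 ≈ 0.00007551, so r ≈ 365·0.00007551 = 2.75612%.

2.76%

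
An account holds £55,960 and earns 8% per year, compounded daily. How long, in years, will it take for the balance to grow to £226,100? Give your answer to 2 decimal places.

17.46 years

(1 + 0.000219178)^(365t) = 226,100/55,960 = 4.0404.
365t·ln(1 + 0.000219178) = ln(4.0404); 365t = 1.3963/0.000219154 ≈ 6371.5004.
t ≈ 17.4562 years.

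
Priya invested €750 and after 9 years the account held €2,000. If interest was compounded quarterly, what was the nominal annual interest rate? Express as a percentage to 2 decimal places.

11.05%

(1 + r/4)^36 = 2,000/750 = 2.66667.
1 + r/4 = 2.66667^(1/36) ≈ 1.02762, so r/4 ≈ 0.0276198.
r ≈ 4·0.0276198 = 11.04792%.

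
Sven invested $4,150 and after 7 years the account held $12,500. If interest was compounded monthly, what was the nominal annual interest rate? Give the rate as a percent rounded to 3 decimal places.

The 84-period growth factor is 12,500/4,150 = 3.01205.
r/12 = 3.01205^(1/84) − 1 ≈ 0.013213, so r ≈ 12·0.013213 = 15.85555%.

15.856%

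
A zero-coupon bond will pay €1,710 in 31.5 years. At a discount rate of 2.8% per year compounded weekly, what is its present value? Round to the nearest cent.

Periodic rate = 2.8%/52 = 0.000538462; 1638 periods.
P = 1,710/(1 + 0.028/52)^1638 ≈ 1,710/2.415152963 ≈ 708.0297.

€708.03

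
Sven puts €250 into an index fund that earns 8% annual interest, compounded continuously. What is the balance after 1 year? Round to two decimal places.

€270.82

A = P·e^(rt) = 250·e^(0.08·1) = 250·e^0.08.
e^0.08 ≈ 1.08328707, so A ≈ 270.8218.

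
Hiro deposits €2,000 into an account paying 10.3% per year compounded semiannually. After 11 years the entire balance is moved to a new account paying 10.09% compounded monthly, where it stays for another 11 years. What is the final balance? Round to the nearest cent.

€18,232.34

After 11 years at 10.3%: 2,000 × 3.0185897603 ≈ 6,037.1795.
Then 11 years at 10.09%: 6,037.1795 × 3.0200089297 ≈ 18,232.3361.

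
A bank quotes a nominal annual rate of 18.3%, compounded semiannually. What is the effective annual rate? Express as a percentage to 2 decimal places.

EAR = (1 + 18.3%/2)^2 − 1 = (1 + 0.0915)^2 − 1.
(1 + 0.0915)^2 ≈ 1.191372, so EAR ≈ 19.13722%.

19.14%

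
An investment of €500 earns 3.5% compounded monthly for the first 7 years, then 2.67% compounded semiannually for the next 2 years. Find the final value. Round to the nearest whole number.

€673

After 7 years at 3.5%: 500 × 1.2771658 ≈ 638.5829.
Then 2 years at 2.67%: 638.5829 × 1.05447888 ≈ 673.3722.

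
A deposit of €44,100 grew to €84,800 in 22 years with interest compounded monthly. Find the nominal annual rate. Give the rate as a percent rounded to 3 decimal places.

2.976%

(1 + r/12)^264 = 84,800/44,100 = 1.9229.
1 + r/12 = 1.9229^(1/264) ≈ 1.00248, so r/12 ≈ 0.00247972.
r ≈ 12·0.00247972 = 2.97566%.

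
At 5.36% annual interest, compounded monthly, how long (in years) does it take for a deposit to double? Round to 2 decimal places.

(1 + 0.00446667)^(12t) = 2.
12t = ln 2 / ln(1 + 0.00446667) ≈ 0.69315/0.00445672 ≈ 155.5285.
t ≈ 12.9607.

12.96 years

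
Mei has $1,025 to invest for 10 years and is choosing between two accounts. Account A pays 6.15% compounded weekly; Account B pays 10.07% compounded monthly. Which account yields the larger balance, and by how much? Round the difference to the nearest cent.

Account B, by $898.84

A: (1 + 0.0615/52)^520 ≈ 1.848984572, so 1,025 × 1.848984572 ≈ 1,895.2092.
B: (1 + 0.1007/12)^120 ≈ 2.72589901, so 1,025 × 2.72589901 ≈ 2,794.0465.
Difference ≈ 898.8373 in favor of B.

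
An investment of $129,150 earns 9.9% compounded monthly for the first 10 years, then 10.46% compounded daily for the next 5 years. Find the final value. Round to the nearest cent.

Phase 1: 129,150·(1 + 0.00825)^120 ≈ 346,164.1526.
Phase 2: 346,164.1526·(1 + 0.1046/365)^1825 ≈ 583,963.3167.

$583,963.32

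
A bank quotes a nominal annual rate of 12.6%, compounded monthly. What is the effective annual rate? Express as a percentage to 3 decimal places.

One year is 12 periods at 0.0105 each: (1 + 0.0105)^12 ≈ 1.133537.
EAR = 1.133537 − 1 ≈ 13.35373%.

13.354%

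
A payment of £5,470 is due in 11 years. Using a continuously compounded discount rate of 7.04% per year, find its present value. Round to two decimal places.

£2,521.56

P = A·e^(−rt) = 5,470·e^(−0.7744).
e^(−0.7744) ≈ 0.4609802862, so P ≈ 2,521.5622.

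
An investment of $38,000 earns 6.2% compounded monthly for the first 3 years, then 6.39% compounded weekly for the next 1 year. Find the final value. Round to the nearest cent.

Phase 1: 38,000·(1 + 0.062/12)^36 ≈ 45,746.1351.
Phase 2: 45,746.1351·(1 + 0.0639/52)^52 ≈ 48,762.8172.

$48,762.82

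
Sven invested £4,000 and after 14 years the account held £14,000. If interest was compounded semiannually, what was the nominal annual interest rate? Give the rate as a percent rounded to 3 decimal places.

9.152%

The 28-period growth factor is 14,000/4,000 = 3.5.
r/2 = 3.5^(1/28) − 1 ≈ 0.0457575, so r ≈ 2·0.0457575 = 9.15151%.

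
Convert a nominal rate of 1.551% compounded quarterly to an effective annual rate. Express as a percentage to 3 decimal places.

1.560%

One year is 4 periods at 0.0038775 each: (1 + 0.0038775)^4 ≈ 1.0156.
EAR = 1.0156 − 1 ≈ 1.56004%.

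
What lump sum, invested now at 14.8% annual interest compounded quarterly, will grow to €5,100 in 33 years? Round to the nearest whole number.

€42

Periodic rate = 14.8%/4 = 0.037; 132 periods.
P = 5,100/(1 + 0.037)^132 ≈ 5,100/121.002918 ≈ 42.1477.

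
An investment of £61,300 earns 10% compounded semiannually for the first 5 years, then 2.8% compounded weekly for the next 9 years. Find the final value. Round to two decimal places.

£128,459.50

After 5 years at 10%: 61,300 × 1.62889462678 ≈ 99,851.2406.
Then 9 years at 2.8%: 99,851.2406 × 1.28650878097 ≈ 128,459.4979.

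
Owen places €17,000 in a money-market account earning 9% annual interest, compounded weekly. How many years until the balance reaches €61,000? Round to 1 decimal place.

14.2 years

(1 + 0.00173077)^(52t) = 61,000/17,000 = 3.5882.
52t·ln(1 + 0.00173077) = ln(3.5882); 52t = 1.2777/0.00172927 ≈ 738.8425.
t ≈ 14.2085 years.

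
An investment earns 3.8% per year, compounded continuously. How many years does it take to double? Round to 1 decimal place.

18.2 years

e^(0.038t) = 2, so 0.038t = ln 2 ≈ 0.69315.
t ≈ 0.69315/0.038 ≈ 18.2407.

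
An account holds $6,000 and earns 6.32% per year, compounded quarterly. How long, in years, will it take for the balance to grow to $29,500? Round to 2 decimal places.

25.40 years

We need (1 + 0.0158)^(4t) = 4.9167, so 4t = ln 4.9167 / ln 1.0158 ≈ 101.5937.
t ≈ 101.5937/4 = 25.3984 years.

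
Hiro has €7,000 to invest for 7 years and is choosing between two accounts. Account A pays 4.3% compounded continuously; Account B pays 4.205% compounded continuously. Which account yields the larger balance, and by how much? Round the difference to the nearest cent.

Account A, by €62.69

A: e^(0.043·7) = e^0.301 ≈ 1.351209342, so 7,000 × 1.351209342 ≈ 9,458.4654.
B: e^(0.04205·7) = e^0.29435 ≈ 1.34225361, so 7,000 × 1.34225361 ≈ 9,395.7753.
Difference ≈ 62.6901 in favor of A.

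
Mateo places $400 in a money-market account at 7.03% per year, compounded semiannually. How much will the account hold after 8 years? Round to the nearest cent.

$695.20

Growth factor = (1 + 0.03515)^16 ≈ 1.73801125.
A ≈ 400 × 1.73801125 ≈ 695.2045.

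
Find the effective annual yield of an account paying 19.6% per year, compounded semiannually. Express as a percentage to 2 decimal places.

One year is 2 periods at 0.098 each: (1 + 0.098)^2 ≈ 1.205604.
EAR = 1.205604 − 1 ≈ 20.56040%.

20.56%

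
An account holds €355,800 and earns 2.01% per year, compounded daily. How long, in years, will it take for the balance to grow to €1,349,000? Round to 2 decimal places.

(1 + 0.0000550685)^(365t) = 1,349,000/355,800 = 3.7915.
365t·ln(1 + 0.0000550685) = ln(3.7915); 365t = 1.3328/5.5067e-05 ≈ 24202.3469.
t ≈ 66.3078 years.

66.31 years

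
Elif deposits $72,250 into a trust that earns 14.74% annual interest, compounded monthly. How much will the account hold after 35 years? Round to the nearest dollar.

Growth factor = (1 + 0.1474/12)^420 ≈ 168.60728246741.
A ≈ 72,250 × 168.60728246741 ≈ 12,181,876.1583.

$12,181,876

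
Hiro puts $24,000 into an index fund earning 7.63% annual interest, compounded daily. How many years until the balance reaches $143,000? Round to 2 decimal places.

(1 + 0.000209041)^(365t) = 143,000/24,000 = 5.9583.
365t·ln(1 + 0.000209041) = ln(5.9583); 365t = 1.7848/0.000209019 ≈ 8538.8824.
t ≈ 23.3942 years.

23.39 years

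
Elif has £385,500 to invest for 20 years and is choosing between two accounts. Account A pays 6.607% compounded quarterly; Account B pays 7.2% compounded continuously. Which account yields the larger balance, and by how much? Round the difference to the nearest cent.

Account B, by £197,482.78

Account A growth factor: (1 + 0.0165175)^80 ≈ 3.708418813718; balance ≈ 1,429,595.4527.
Account B growth factor: e^(0.072·20) = e^1.44 ≈ 4.220695816997; balance ≈ 1,627,078.2375.
Account B is larger by 197,482.7848.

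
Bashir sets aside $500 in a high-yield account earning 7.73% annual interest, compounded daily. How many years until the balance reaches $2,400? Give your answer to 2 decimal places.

We need (1 + 0.000211781)^(365t) = 4.8, so 365t = ln 4.8 / ln 1.000212 ≈ 7407.5735.
t ≈ 7407.5735/365 = 20.2947 years.

20.29 years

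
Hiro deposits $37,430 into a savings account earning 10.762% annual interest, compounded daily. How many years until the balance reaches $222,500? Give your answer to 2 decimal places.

16.56 years

(1 + 0.000294849)^(365t) = 222,500/37,430 = 5.9444.
365t·ln(1 + 0.000294849) = ln(5.9444); 365t = 1.7825/0.000294806 ≈ 6046.1980.
t ≈ 16.5649 years.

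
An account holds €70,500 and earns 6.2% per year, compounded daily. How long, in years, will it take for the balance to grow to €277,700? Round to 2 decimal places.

We need (1 + 0.000169863)^(365t) = 3.939, so 365t = ln 3.939 / ln 1.00017 ≈ 8071.4753.
t ≈ 8071.4753/365 = 22.1136 years.

22.11 years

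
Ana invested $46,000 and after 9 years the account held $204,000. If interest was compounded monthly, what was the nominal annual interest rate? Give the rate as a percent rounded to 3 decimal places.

(1 + r/12)^108 = 204,000/46,000 = 4.43478.
1 + r/12 = 4.43478^(1/108) ≈ 1.013887, so r/12 ≈ 0.013887.
r ≈ 12·0.013887 = 16.66441%.

16.664%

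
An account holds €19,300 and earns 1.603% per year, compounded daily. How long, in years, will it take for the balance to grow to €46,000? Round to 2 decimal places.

54.18 years

We need (1 + 0.0000439178)^(365t) = 2.3834, so 365t = ln 2.3834 / ln 1.000044 ≈ 19776.8379.
t ≈ 19776.8379/365 = 54.1831 years.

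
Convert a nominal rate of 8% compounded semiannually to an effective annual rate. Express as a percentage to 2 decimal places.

EAR = (1 + 8%/2)^2 − 1 = (1 + 0.04)^2 − 1.
(1 + 0.04)^2 ≈ 1.0816, so EAR ≈ 8.16000%.

8.16%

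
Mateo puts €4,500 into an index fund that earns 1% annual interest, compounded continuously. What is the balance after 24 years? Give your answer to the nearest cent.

A = P·e^(rt) = 4,500·e^(0.01·24) = 4,500·e^0.24.
e^0.24 ≈ 1.27124915, so A ≈ 5,720.6212.

€5,720.62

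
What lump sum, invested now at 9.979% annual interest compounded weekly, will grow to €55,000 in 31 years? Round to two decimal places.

Periodic rate = 9.979%/52 = 0.00191904; 1612 periods.
P = 55,000/(1 + 0.09979/52)^1612 ≈ 55,000/21.9886306 ≈ 2,501.2926.

€2,501.29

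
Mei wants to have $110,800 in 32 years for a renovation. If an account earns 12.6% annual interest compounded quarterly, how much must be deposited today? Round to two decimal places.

Periodic rate = 12.6%/4 = 0.0315; 128 periods.
P = 110,800/(1 + 0.0315)^128 ≈ 110,800/52.973874165 ≈ 2,091.5971.

$2,091.60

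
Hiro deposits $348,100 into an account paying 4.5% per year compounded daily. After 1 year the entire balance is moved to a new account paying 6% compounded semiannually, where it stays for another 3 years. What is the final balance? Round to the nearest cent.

After 1 years at 4.5%: 348,100 × 1.0460249585 ≈ 364,121.2881.
Then 3 years at 6%: 364,121.2881 × 1.19405229653 ≈ 434,779.8602.

$434,779.86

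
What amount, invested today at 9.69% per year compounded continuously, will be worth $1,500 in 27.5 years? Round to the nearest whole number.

$104

P = A·e^(−rt) = 1,500·e^(−2.66475).
e^(−2.66475) ≈ 0.06961675555, so P ≈ 104.4251.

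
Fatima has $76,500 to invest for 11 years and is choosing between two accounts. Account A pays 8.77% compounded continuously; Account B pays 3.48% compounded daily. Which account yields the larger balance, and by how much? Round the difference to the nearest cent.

Account A, by $88,559.64

A: e^(0.0877·11) = e^0.9647 ≈ 2.62400033828, so 76,500 × 2.62400033828 ≈ 200,736.0259.
B: (1 + 0.0348/365)^4015 ≈ 1.46635796635, so 76,500 × 1.46635796635 ≈ 112,176.3844.
Difference ≈ 88,559.6415 in favor of A.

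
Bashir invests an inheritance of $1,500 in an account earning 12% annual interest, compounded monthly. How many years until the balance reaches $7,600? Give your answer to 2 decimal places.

(1 + 0.01)^(12t) = 7,600/1,500 = 5.0667.
12t·ln(1 + 0.01) = ln(5.0667); 12t = 1.6227/0.00995033 ≈ 163.0783.
t ≈ 13.5899 years.

13.59 years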